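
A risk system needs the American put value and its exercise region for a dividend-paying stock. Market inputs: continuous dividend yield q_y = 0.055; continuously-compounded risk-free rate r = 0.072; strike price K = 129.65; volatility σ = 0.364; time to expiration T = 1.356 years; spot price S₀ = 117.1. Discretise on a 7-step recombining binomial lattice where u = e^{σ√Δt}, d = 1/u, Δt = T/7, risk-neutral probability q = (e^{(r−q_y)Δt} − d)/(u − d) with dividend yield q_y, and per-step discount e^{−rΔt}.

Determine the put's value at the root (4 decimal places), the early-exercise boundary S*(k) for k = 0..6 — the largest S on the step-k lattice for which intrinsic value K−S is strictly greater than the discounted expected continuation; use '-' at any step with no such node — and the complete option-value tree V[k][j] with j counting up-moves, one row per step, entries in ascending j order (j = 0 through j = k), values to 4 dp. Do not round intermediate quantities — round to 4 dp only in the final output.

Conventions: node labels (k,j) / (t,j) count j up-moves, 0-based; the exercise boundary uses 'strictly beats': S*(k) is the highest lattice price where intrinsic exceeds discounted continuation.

Δt=0.19371, u=1.17375, d=0.85197, q=0.47028, disc=e^(-rΔt)=0.98615
k=7 terminal: V=max(K-S,0) → 91.4980 77.0881 57.2355 29.8846 0.0000 0.0000 0.0000 0.0000
k=6: j=0 S=44.7810 intr=84.8690 cont=83.5478 V=84.8690[EX]; j=1 S=61.6948 intr=67.9552 cont=66.8133 V=67.9552[EX]; j=2 S=84.9968 intr=44.6532 cont=43.7582 V=44.6532[EX]; j=3 S=117.1000 intr=12.5500 cont=15.6111 V=15.6111[hold]; j=4 S=161.3285 intr=0.0000 cont=0.0000 V=0.0000[hold]; j=5 S=222.2621 intr=0.0000 cont=0.0000 V=0.0000[hold]; j=6 S=306.2102 intr=0.0000 cont=0.0000 V=0.0000[hold]  S*(6)=84.9968
k=5: j=0 S=52.5619 intr=77.0881 cont=75.8494 V=77.0881[EX]; j=1 S=72.4145 intr=57.2355 cont=56.2072 V=57.2355[EX]; j=2 S=99.7654 intr=29.8846 cont=30.5658 V=30.5658[hold]; j=3 S=137.4466 intr=0.0000 cont=8.1549 V=8.1549[hold]; j=4 S=189.3600 intr=0.0000 cont=0.0000 V=0.0000[hold]; j=5 S=260.8811 intr=0.0000 cont=0.0000 V=0.0000[hold]  S*(5)=72.4145
k=4: j=0 S=61.6948 intr=67.9552 cont=66.8133 V=67.9552[EX]; j=1 S=84.9968 intr=44.6532 cont=44.0742 V=44.6532[EX]; j=2 S=117.1000 intr=12.5500 cont=19.7490 V=19.7490[hold]; j=3 S=161.3285 intr=0.0000 cont=4.2599 V=4.2599[hold]; j=4 S=222.2621 intr=0.0000 cont=0.0000 V=0.0000[hold]  S*(4)=84.9968
k=3: j=0 S=72.4145 intr=57.2355 cont=56.2072 V=57.2355[EX]; j=1 S=99.7654 intr=29.8846 cont=32.4849 V=32.4849[hold]; j=2 S=137.4466 intr=0.0000 cont=12.2921 V=12.2921[hold]; j=3 S=189.3600 intr=0.0000 cont=2.2253 V=2.2253[hold]  S*(3)=72.4145
k=2: j=0 S=84.9968 intr=44.6532 cont=44.9641 V=44.9641[hold]; j=1 S=117.1000 intr=12.5500 cont=22.6701 V=22.6701[hold]; j=2 S=161.3285 intr=0.0000 cont=7.4531 V=7.4531[hold]  S*(2)=-
k=1: j=0 S=99.7654 intr=29.8846 cont=34.0020 V=34.0020[hold]; j=1 S=137.4466 intr=0.0000 cont=15.2989 V=15.2989[hold]  S*(1)=-
k=0: j=0 S=117.1000 intr=12.5500 cont=24.8571 V=24.8571[hold]  S*(0)=-

price = 24.8571
boundary = - - - 72.4145 84.9968 72.4145 84.9968
tree:
24.8571
34.0020 15.2989
44.9641 22.6701 7.4531
57.2355 32.4849 12.2921 2.2253
67.9552 44.6532 19.7490 4.2599 0.0000
77.0881 57.2355 30.5658 8.1549 0.0000 0.0000
84.8690 67.9552 44.6532 15.6111 0.0000 0.0000 0.0000
91.4980 77.0881 57.2355 29.8846 0.0000 0.0000 0.0000 0.0000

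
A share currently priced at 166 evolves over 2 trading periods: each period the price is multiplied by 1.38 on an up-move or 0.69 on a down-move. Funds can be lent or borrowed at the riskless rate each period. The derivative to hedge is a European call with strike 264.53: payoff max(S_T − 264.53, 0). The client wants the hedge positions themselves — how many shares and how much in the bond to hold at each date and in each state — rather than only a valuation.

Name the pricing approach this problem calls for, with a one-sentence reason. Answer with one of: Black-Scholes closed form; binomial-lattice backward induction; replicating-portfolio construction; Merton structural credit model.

framework: replicating-portfolio construction

Key observation: what is demanded is not a single number but the (Δ, B) position at each node of the 1.38/0.69 tree starting at 166; constructing those positions is the replicating-portfolio method.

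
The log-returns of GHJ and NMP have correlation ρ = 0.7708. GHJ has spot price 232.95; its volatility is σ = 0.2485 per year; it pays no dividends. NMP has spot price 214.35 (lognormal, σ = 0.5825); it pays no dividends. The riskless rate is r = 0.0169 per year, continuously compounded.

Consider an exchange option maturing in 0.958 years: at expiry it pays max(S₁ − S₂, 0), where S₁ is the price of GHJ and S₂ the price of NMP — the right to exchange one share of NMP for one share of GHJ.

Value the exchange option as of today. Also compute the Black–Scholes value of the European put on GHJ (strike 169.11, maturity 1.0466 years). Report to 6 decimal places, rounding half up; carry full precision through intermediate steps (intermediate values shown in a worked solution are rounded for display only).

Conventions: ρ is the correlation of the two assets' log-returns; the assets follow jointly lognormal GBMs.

σ_eff = √(σ₁² + σ₂² − 2ρσ₁σ₂) = √(0.2485² + 0.5825² − 2·0.7708·0.2485·0.5825) = 0.421794
d₁ = (ln(S₁/S₂) + (q₂ − q₁ + σ_eff²/2)T) / (σ_eff√T) = (ln(232.95/214.35) + (0.0 − 0.0 + 0.088955)·0.958) / 0.412841 = 0.407984
d₂ = d₁ − σ_eff√T = 0.407984 − 0.412841 = -0.004857
N(d₁) = 0.658357,  N(d₂) = 0.498062
V = S₁·e^{−q₁T}·N(d₁) − S₂·e^{−q₂T}·N(d₂) = 153.364324 − 106.759651 = 46.604673
[vanilla: GHJ put K=169.11]
σ√T = 0.2485·√1.0466 = 0.254224
d₁ = (ln(S/K) + (r+σ²/2)T) / (σ√T) = (ln(232.95/169.11) + (0.0169+0.2485²/2)·1.0466) / 0.254224 = (0.320274 + 0.050002) / 0.254224 = 1.456498
d₂ = d₁ − σ√T = 1.456498 − 0.254224 = 1.202274
e^{−rT} = 0.982468
N(−d₁) = 0.072627,  N(−d₂) = 0.114629
price = K·e^{−rT}·N(−d₂) − S·N(−d₁) = 19.045005 − 16.918575 = 2.126430

exchange price = 46.604673
price(GHJ put K=169.11) = 2.126430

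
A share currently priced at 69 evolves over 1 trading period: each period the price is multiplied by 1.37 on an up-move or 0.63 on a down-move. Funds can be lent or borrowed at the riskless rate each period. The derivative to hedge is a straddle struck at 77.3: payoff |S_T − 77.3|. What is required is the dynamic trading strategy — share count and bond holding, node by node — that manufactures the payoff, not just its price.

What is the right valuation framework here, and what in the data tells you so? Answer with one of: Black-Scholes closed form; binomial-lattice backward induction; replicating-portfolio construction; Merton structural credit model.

Key observation: since the answer must list Δ and B at each node of the 1.37/0.63 lattice on 69, the replicating-portfolio method — solving the two-state system at every node — is the one that applies.

framework: replicating-portfolio construction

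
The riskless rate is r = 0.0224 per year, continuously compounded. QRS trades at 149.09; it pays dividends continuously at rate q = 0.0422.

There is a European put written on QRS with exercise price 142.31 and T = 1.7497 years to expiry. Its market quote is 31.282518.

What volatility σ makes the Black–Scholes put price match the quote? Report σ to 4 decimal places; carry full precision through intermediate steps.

At σ = 0.4483 the Black–Scholes value reproduces the quote:
σ√T = 0.4483·√1.7497 = 0.592994
d₁ = (ln(S/K) + (r−q+σ²/2)T) / (σ√T) = (ln(149.09/142.31) + (0.0224−0.0422+0.4483²/2)·1.7497) / 0.592994 = (0.046542 + 0.141177) / 0.592994 = 0.316562
d₂ = d₁ − σ√T = 0.316562 − 0.592994 = -0.276432
e^{−rT} = 0.961565
e^{−qT} = 0.928823
N(−d₁) = 0.375788,  N(−d₂) = 0.608892
V = K·e^{−rT}·N(−d₂) − S·e^{−qT}·N(−d₁) = 83.320959 − 52.038441 = 31.282518 (matching the quote); vega is positive throughout, so no other σ reproduces this price

sigma = 0.4483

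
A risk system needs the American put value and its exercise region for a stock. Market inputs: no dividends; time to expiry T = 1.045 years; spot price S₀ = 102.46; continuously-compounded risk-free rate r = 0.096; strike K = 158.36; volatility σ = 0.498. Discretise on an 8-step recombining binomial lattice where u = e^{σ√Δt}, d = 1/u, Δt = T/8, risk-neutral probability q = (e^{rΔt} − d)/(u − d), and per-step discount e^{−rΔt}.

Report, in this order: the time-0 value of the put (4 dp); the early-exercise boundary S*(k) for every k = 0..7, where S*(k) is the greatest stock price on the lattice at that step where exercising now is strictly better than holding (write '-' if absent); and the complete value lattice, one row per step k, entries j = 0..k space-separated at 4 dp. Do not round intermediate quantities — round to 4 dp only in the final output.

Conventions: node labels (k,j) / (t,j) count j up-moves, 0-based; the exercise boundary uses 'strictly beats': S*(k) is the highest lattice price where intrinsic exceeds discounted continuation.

params: Δt=0.13062 u=1.19720 d=0.83528 q=0.48999 e^(-rΔt)=0.98754
t_8 payoffs: 134.0820 123.5624 108.4849 86.8743 55.9000 11.5047 0.0000 0.0000 0.0000
t_7: node(7,0) S=29.0657 payoff=129.2943 vs cont=127.3208 → 129.2943 [stop]  node(7,1) S=41.6597 payoff=116.7003 vs cont=114.7268 → 116.7003 [stop]  node(7,2) S=59.7106 payoff=98.6494 vs cont=96.6760 → 98.6494 [stop]  node(7,3) S=85.5829 payoff=72.7771 vs cont=70.8037 → 72.7771 [stop]  node(7,4) S=122.6654 payoff=35.6946 vs cont=33.7212 → 35.6946 [stop]  node(7,5) S=175.8155 payoff=0.0000 vs cont=5.7944 → 5.7944 [wait]  node(7,6) S=251.9953 payoff=0.0000 vs cont=0.0000 → 0.0000 [wait]  node(7,7) S=361.1832 payoff=0.0000 vs cont=0.0000 → 0.0000 [wait]  ⇒ S*(7)=122.6654
t_6: node(6,0) S=34.7976 payoff=123.5624 vs cont=121.5890 → 123.5624 [stop]  node(6,1) S=49.8751 payoff=108.4849 vs cont=106.5114 → 108.4849 [stop]  node(6,2) S=71.4857 payoff=86.8743 vs cont=84.9009 → 86.8743 [stop]  node(6,3) S=102.4600 payoff=55.9000 vs cont=53.9266 → 55.9000 [stop]  node(6,4) S=146.8553 payoff=11.5047 vs cont=20.7816 → 20.7816 [wait]  node(6,5) S=210.4868 payoff=0.0000 vs cont=2.9184 → 2.9184 [wait]  node(6,6) S=301.6894 payoff=0.0000 vs cont=0.0000 → 0.0000 [wait]  ⇒ S*(6)=102.4600
t_5: node(5,0) S=41.6597 payoff=116.7003 vs cont=114.7268 → 116.7003 [stop]  node(5,1) S=59.7106 payoff=98.6494 vs cont=96.6760 → 98.6494 [stop]  node(5,2) S=85.5829 payoff=72.7771 vs cont=70.8037 → 72.7771 [stop]  node(5,3) S=122.6654 payoff=35.6946 vs cont=38.2101 → 38.2101 [wait]  node(5,4) S=175.8155 payoff=0.0000 vs cont=11.8789 → 11.8789 [wait]  node(5,5) S=251.9953 payoff=0.0000 vs cont=1.4698 → 1.4698 [wait]  ⇒ S*(5)=85.5829
t_4: node(4,0) S=49.8751 payoff=108.4849 vs cont=106.5114 → 108.4849 [stop]  node(4,1) S=71.4857 payoff=86.8743 vs cont=84.9009 → 86.8743 [stop]  node(4,2) S=102.4600 payoff=55.9000 vs cont=55.1438 → 55.9000 [stop]  node(4,3) S=146.8553 payoff=11.5047 vs cont=24.9927 → 24.9927 [wait]  node(4,4) S=210.4868 payoff=0.0000 vs cont=6.6941 → 6.6941 [wait]  ⇒ S*(4)=102.4600
t_3: node(3,0) S=59.7106 payoff=98.6494 vs cont=96.6760 → 98.6494 [stop]  node(3,1) S=85.5829 payoff=72.7771 vs cont=70.8037 → 72.7771 [stop]  node(3,2) S=122.6654 payoff=35.6946 vs cont=40.2478 → 40.2478 [wait]  node(3,3) S=175.8155 payoff=0.0000 vs cont=15.8268 → 15.8268 [wait]  ⇒ S*(3)=85.5829
t_2: node(2,0) S=71.4857 payoff=86.8743 vs cont=84.9009 → 86.8743 [stop]  node(2,1) S=102.4600 payoff=55.9000 vs cont=56.1298 → 56.1298 [wait]  node(2,2) S=146.8553 payoff=11.5047 vs cont=27.9293 → 27.9293 [wait]  ⇒ S*(2)=71.4857
t_1: node(1,0) S=85.5829 payoff=72.7771 vs cont=70.9149 → 72.7771 [stop]  node(1,1) S=122.6654 payoff=35.6946 vs cont=41.7845 → 41.7845 [wait]  ⇒ S*(1)=85.5829
t_0: node(0,0) S=102.4600 payoff=55.9000 vs cont=56.8734 → 56.8734 [wait]  ⇒ S*(0)=-

price = 56.8734
boundary = - 85.5829 71.4857 85.5829 102.4600 85.5829 102.4600 122.6654
tree:
56.8734
72.7771 41.7845
86.8743 56.1298 27.9293
98.6494 72.7771 40.2478 15.8268
108.4849 86.8743 55.9000 24.9927 6.6941
116.7003 98.6494 72.7771 38.2101 11.8789 1.4698
123.5624 108.4849 86.8743 55.9000 20.7816 2.9184 0.0000
129.2943 116.7003 98.6494 72.7771 35.6946 5.7944 0.0000 0.0000
134.0820 123.5624 108.4849 86.8743 55.9000 11.5047 0.0000 0.0000 0.0000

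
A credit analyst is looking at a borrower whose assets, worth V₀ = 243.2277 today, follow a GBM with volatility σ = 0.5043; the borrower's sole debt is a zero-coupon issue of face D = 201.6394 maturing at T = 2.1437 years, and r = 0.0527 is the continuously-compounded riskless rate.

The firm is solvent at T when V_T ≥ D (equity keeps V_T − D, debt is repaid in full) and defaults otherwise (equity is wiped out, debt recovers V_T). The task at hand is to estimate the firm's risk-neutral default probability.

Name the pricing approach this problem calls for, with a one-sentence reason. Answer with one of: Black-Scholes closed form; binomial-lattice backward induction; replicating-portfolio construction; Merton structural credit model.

framework: Merton structural credit model

Key observation: the data describe a firm's assets (V₀ = 243.2277, GBM) and a single zero-coupon debt of face 201.6394, so credit quantities follow from equity-as-call in the structural model.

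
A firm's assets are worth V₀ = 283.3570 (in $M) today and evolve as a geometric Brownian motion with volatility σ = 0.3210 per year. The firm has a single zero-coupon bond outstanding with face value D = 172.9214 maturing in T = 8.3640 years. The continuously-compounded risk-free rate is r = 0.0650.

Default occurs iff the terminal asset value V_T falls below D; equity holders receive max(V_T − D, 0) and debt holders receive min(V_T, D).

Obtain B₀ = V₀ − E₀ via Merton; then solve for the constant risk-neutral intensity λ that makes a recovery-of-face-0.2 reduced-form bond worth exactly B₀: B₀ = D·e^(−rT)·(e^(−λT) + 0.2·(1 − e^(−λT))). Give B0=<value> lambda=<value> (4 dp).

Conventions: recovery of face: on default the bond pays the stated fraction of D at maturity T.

Work the structural quantities from V₀ = 283.3570 against face 172.9214:
d₁ = [ln(V₀/D) + (r + σ²/2)T] / (σ√T)
   = [ln(283.3570/172.9214) + (0.0650 + 0.5·0.3210²)·8.3640] / (0.3210·√8.3640)
   = [0.493870 + 0.974577] / 0.928351 = 1.581782
d₂ = d₁ − σ√T = 1.581782 − 0.928351 = 0.653431
N(d₁) = 0.943150,  N(d₂) = 0.743261,  e^(−rT) = 0.580619
E₀ = V₀·N(d₁) − D·e^(−rT)·N(d₂)
   = 283.3570·0.943150 − 172.9214·0.580619·0.743261 = 192.623739
B₀ = V₀ − E₀ = 283.3570 − 192.623739 = 90.733261
e^(−λT) = (B₀·e^(rT)/D − 0.2)/(1 − 0.2) = (90.7333·1.722299/172.9214 − 0.2)/0.8 = 0.87963077
λ = −ln(0.87963077)/8.3640 = 0.015334

B0=90.7333 lambda=0.0153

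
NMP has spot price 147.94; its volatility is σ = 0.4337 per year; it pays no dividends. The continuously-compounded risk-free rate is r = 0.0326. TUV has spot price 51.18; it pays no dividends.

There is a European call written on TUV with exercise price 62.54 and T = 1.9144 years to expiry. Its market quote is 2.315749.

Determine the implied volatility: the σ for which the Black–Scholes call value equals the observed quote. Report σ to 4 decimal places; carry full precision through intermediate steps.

At σ = 0.1740 the Black–Scholes value reproduces the quote:
σ√T = 0.174·√1.9144 = 0.240750
d₁ = (ln(S/K) + (r+σ²/2)T) / (σ√T) = (ln(51.18/62.54) + (0.0326+0.174²/2)·1.9144) / 0.240750 = (-0.200458 + 0.091390) / 0.240750 = -0.453035
d₂ = d₁ − σ√T = -0.453035 − 0.240750 = -0.693784
e^{−rT} = 0.939498
N(d₁) = 0.325262,  N(d₂) = 0.243909
V = S·N(d₁) − K·e^{−rT}·N(d₂) = 16.646905 − 14.331157 = 2.315749 (equal to the quote); since ∂V/∂σ > 0 for all σ, the implied volatility is unique

sigma = 0.1740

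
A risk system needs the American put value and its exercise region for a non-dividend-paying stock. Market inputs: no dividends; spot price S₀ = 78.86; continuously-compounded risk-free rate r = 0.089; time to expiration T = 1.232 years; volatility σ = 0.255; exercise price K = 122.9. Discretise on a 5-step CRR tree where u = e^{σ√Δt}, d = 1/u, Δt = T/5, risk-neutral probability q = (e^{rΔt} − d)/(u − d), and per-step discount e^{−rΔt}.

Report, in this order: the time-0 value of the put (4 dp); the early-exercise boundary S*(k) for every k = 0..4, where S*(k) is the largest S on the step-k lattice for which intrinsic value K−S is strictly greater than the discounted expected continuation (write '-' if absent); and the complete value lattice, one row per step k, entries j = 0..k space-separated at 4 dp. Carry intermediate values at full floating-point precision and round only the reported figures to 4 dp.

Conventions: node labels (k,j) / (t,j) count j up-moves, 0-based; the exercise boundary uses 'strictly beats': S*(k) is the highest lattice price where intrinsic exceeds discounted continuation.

price = 44.0400
boundary = 78.8600 89.5013 101.5785 89.5013 101.5785
tree:
44.0400
53.4161 33.3987
61.6774 44.0400 21.3215
68.9565 53.4161 33.3987 11.0661
75.3701 61.6774 44.0400 21.3215 3.3095
81.0212 68.9565 53.4161 33.3987 7.6147 0.0000

params: Δt=0.24640 u=1.13494 d=0.88110 q=0.55575 e^(-rΔt)=0.97831
t_5 payoffs: 81.0212 68.9565 53.4161 33.3987 7.6147 0.0000
t_4: node(4,0) S=47.5299 payoff=75.3701 vs cont=72.7043 → 75.3701 [stop]  node(4,1) S=61.2226 payoff=61.6774 vs cont=59.0116 → 61.6774 [stop]  node(4,2) S=78.8600 payoff=44.0400 vs cont=41.3742 → 44.0400 [stop]  node(4,3) S=101.5785 payoff=21.3215 vs cont=18.6557 → 21.3215 [stop]  node(4,4) S=130.8418 payoff=0.0000 vs cont=3.3095 → 3.3095 [wait]  ⇒ S*(4)=101.5785
t_3: node(3,0) S=53.9435 payoff=68.9565 vs cont=66.2906 → 68.9565 [stop]  node(3,1) S=69.4839 payoff=53.4161 vs cont=50.7503 → 53.4161 [stop]  node(3,2) S=89.5013 payoff=33.3987 vs cont=30.7329 → 33.3987 [stop]  node(3,3) S=115.2853 payoff=7.6147 vs cont=11.0661 → 11.0661 [wait]  ⇒ S*(3)=89.5013
t_2: node(2,0) S=61.2226 payoff=61.6774 vs cont=59.0116 → 61.6774 [stop]  node(2,1) S=78.8600 payoff=44.0400 vs cont=41.3742 → 44.0400 [stop]  node(2,2) S=101.5785 payoff=21.3215 vs cont=20.5322 → 21.3215 [stop]  ⇒ S*(2)=101.5785
t_1: node(1,0) S=69.4839 payoff=53.4161 vs cont=50.7503 → 53.4161 [stop]  node(1,1) S=89.5013 payoff=33.3987 vs cont=30.7329 → 33.3987 [stop]  ⇒ S*(1)=89.5013
t_0: node(0,0) S=78.8600 payoff=44.0400 vs cont=41.3742 → 44.0400 [stop]  ⇒ S*(0)=78.8600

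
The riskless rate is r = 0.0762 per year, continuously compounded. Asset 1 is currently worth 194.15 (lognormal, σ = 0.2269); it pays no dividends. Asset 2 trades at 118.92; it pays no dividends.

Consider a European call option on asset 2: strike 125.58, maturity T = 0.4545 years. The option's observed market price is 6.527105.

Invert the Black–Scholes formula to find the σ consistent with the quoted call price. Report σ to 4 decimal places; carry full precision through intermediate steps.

sigma = 0.2374

At σ = 0.2374 the Black–Scholes value reproduces the quote:
σ√T = 0.2374·√0.4545 = 0.160047
d₁ = (ln(S/K) + (r+σ²/2)T) / (σ√T) = (ln(118.92/125.58) + (0.0762+0.2374²/2)·0.4545) / 0.160047 = (-0.054492 + 0.047440) / 0.160047 = -0.044059
d₂ = d₁ − σ√T = -0.044059 − 0.160047 = -0.204106
e^{−rT} = 0.965960
N(d₁) = 0.482429,  N(d₂) = 0.419135
V = S·N(d₁) − K·e^{−rT}·N(d₂) = 57.370400 − 50.843295 = 6.527105 (the observed quote) — the price is monotone increasing in volatility, hence this σ is the only solution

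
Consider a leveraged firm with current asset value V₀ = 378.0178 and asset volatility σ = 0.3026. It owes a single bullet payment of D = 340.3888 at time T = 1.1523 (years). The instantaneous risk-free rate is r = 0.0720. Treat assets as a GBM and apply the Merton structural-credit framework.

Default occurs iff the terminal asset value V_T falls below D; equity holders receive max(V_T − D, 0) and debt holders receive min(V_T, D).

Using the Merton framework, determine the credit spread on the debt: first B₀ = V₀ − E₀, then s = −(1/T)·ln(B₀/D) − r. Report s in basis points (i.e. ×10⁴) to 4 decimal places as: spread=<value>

spread=554.6112

Equity is a call on the firm's assets struck at D = 340.3888:
d₁ = [ln(V₀/D) + (r + σ²/2)T] / (σ√T)
   = [ln(378.0178/340.3888) + (0.0720 + 0.5·0.3026²)·1.1523] / (0.3026·√1.1523)
   = [0.104853 + 0.135722] / 0.324827 = 0.740624
d₂ = d₁ − σ√T = 0.740624 − 0.324827 = 0.415798
N(d₁) = 0.770539,  N(d₂) = 0.661221,  e^(−rT) = 0.920383
E₀ = V₀·N(d₁) − D·e^(−rT)·N(d₂)
   = 378.0178·0.770539 − 340.3888·0.920383·0.661221 = 84.125008
B₀ = V₀ − E₀ = 378.0178 − 84.125008 = 293.892792
spread = −(1/T)·ln(B₀/D) − r = −(1/1.1523)·ln(293.892792/340.3888) − 0.0720 = 0.05546112
in basis points: 0.05546112 × 10⁴ = 554.6112 bp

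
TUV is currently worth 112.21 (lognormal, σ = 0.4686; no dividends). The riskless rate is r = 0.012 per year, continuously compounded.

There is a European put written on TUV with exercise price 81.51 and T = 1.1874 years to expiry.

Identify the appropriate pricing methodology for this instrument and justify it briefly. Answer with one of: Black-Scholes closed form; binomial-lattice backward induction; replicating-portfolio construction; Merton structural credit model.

framework: Black-Scholes closed form

Key observation: a European claim on TUV (strike 81.51) — a lognormal (GBM) underlying with constant rate and volatility — has an exact closed-form value; no lattice or capital structure is involved.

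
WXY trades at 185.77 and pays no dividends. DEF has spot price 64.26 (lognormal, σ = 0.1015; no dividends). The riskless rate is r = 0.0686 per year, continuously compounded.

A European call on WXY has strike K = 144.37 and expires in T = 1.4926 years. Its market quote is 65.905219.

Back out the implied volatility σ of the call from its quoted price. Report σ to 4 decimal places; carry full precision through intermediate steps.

At σ = 0.4040 the Black–Scholes value reproduces the quote:
σ√T = 0.404·√1.4926 = 0.493575
d₁ = (ln(S/K) + (r+σ²/2)T) / (σ√T) = (ln(185.77/144.37) + (0.0686+0.404²/2)·1.4926) / 0.493575 = (0.252130 + 0.224200) / 0.493575 = 0.965062
d₂ = d₁ − σ√T = 0.965062 − 0.493575 = 0.471487
e^{−rT} = 0.902675
N(d₁) = 0.832743,  N(d₂) = 0.681354
V = S·N(d₁) − K·e^{−rT}·N(d₂) = 154.698686 − 88.793466 = 65.905219 (equal to the quote); since ∂V/∂σ > 0 for all σ, the implied volatility is unique

sigma = 0.4040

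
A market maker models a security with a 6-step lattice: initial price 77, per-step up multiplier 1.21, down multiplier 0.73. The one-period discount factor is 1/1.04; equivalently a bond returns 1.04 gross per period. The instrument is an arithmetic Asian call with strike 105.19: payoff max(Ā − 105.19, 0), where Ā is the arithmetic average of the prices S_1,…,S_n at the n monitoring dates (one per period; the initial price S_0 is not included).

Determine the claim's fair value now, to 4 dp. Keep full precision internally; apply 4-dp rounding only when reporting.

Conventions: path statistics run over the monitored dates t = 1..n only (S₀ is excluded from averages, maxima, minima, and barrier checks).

price = 5.7676

With p* = (R−d)/(u−d) = 0.6458, sum probability × payoff across the paths and divide by R^6.
Enumerate all 2^6 = 64 price paths (U = up ×1.21, D = down ×0.73); each path with k up-moves has probability p*^k·(1−p*)^(6−k).
DDDDDD: Ā=29.4466, payoff=0.0000, prob=0.001974
UDDDDD: Ā=48.8088, payoff=0.0000, prob=0.003599
DUDDDD: Ā=42.6488, payoff=0.0000, prob=0.003599
UUDDDD: Ā=70.6918, payoff=0.0000, prob=0.006563
DDUDDD: Ā=38.1520, payoff=0.0000, prob=0.003599
UDUDDD: Ā=63.2382, payoff=0.0000, prob=0.006563
DUUDDD: Ā=57.0782, payoff=0.0000, prob=0.006563
UUUDDD: Ā=94.6090, payoff=0.0000, prob=0.011967
DDDUDD: Ā=34.8693, payoff=0.0000, prob=0.003599
UDDUDD: Ā=57.7971, payoff=0.0000, prob=0.006563
DUDUDD: Ā=51.6371, payoff=0.0000, prob=0.006563
UUDUDD: Ā=85.5902, payoff=0.0000, prob=0.011967
DDUUDD: Ā=47.1403, payoff=0.0000, prob=0.006563
UDUUDD: Ā=78.1366, payoff=0.0000, prob=0.011967
DUUUDD: Ā=71.9766, payoff=0.0000, prob=0.011967
UUUUDD: Ā=119.3036, payoff=14.1136, prob=0.021822
DDDDUD: Ā=32.4730, payoff=0.0000, prob=0.003599
UDDDUD: Ā=53.8250, payoff=0.0000, prob=0.006563
DUDDUD: Ā=47.6650, payoff=0.0000, prob=0.006563
UUDDUD: Ā=79.0064, payoff=0.0000, prob=0.011967
DDUDUD: Ā=43.1682, payoff=0.0000, prob=0.006563
UDUDUD: Ā=71.5528, payoff=0.0000, prob=0.011967
DUUDUD: Ā=65.3928, payoff=0.0000, prob=0.011967
UUUDUD: Ā=108.3908, payoff=3.2008, prob=0.021822
DDDUUD: Ā=39.8856, payoff=0.0000, prob=0.006563
UDDUUD: Ā=66.1117, payoff=0.0000, prob=0.011967
DUDUUD: Ā=59.9517, payoff=0.0000, prob=0.011967
UUDUUD: Ā=99.3720, payoff=0.0000, prob=0.021822
DDUUUD: Ā=55.4549, payoff=0.0000, prob=0.011967
UDUUUD: Ā=91.9184, payoff=0.0000, prob=0.021822
DUUUUD: Ā=85.7584, payoff=0.0000, prob=0.021822
UUUUUD: Ā=142.1474, payoff=36.9574, prob=0.039793
DDDDDU: Ā=30.7236, payoff=0.0000, prob=0.003599
UDDDDU: Ā=50.9255, payoff=0.0000, prob=0.006563
DUDDDU: Ā=44.7655, payoff=0.0000, prob=0.006563
UUDDDU: Ā=74.2003, payoff=0.0000, prob=0.011967
DDUDDU: Ā=40.2687, payoff=0.0000, prob=0.006563
UDUDDU: Ā=66.7467, payoff=0.0000, prob=0.011967
DUUDDU: Ā=60.5867, payoff=0.0000, prob=0.011967
UUUDDU: Ā=100.4245, payoff=0.0000, prob=0.021822
DDDUDU: Ā=36.9860, payoff=0.0000, prob=0.006563
UDDUDU: Ā=61.3055, payoff=0.0000, prob=0.011967
DUDUDU: Ā=55.1455, payoff=0.0000, prob=0.011967
UUDUDU: Ā=91.4056, payoff=0.0000, prob=0.021822
DDUUDU: Ā=50.6487, payoff=0.0000, prob=0.011967
UDUUDU: Ā=83.9520, payoff=0.0000, prob=0.021822
DUUUDU: Ā=77.7920, payoff=0.0000, prob=0.021822
UUUUDU: Ā=128.9429, payoff=23.7529, prob=0.039793
DDDDUU: Ā=34.5896, payoff=0.0000, prob=0.006563
UDDDUU: Ā=57.3335, payoff=0.0000, prob=0.011967
DUDDUU: Ā=51.1735, payoff=0.0000, prob=0.011967
UUDDUU: Ā=84.8219, payoff=0.0000, prob=0.021822
DDUDUU: Ā=46.6767, payoff=0.0000, prob=0.011967
UDUDUU: Ā=77.3683, payoff=0.0000, prob=0.021822
DUUDUU: Ā=71.2083, payoff=0.0000, prob=0.021822
UUUDUU: Ā=118.0301, payoff=12.8401, prob=0.039793
DDDUUU: Ā=43.3941, payoff=0.0000, prob=0.011967
UDDUUU: Ā=71.9271, payoff=0.0000, prob=0.021822
DUDUUU: Ā=65.7671, payoff=0.0000, prob=0.021822
UUDUUU: Ā=109.0113, payoff=3.8213, prob=0.039793
DDUUUU: Ā=61.2703, payoff=0.0000, prob=0.021822
UDUUUU: Ā=101.5577, payoff=0.0000, prob=0.039793
DUUUUU: Ā=95.3977, payoff=0.0000, prob=0.039793
UUUUUU: Ā=158.1249, payoff=52.9349, prob=0.072564
Price = Σ prob·payoff / R^6 = 7.297898 / 1.265319 = 5.7676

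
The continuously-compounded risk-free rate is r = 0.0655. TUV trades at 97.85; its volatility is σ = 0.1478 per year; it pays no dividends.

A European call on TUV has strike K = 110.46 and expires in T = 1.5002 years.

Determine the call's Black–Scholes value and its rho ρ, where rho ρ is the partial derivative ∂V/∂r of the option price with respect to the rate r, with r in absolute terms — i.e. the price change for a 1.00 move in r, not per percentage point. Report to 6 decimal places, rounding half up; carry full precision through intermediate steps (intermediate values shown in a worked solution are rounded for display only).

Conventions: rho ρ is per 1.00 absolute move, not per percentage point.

σ√T = 0.1478·√1.5002 = 0.181029
d₁ = (ln(S/K) + (r+σ²/2)T) / (σ√T) = (ln(97.85/110.46) + (0.0655+0.1478²/2)·1.5002) / 0.181029 = (-0.121218 + 0.114649) / 0.181029 = -0.036286
d₂ = d₁ − σ√T = -0.036286 − 0.181029 = -0.217315
e^{−rT} = 0.906410
N(d₁) = 0.485527,  N(d₂) = 0.413981
Call price V = S·N(d₁) − K·e^{−rT}·N(d₂) = 47.508827 − 41.448668 = 6.060159
ρ = K·T·e^{−rT}·N(d₂) = 62.181292

price = 6.060159
ρ = 62.181292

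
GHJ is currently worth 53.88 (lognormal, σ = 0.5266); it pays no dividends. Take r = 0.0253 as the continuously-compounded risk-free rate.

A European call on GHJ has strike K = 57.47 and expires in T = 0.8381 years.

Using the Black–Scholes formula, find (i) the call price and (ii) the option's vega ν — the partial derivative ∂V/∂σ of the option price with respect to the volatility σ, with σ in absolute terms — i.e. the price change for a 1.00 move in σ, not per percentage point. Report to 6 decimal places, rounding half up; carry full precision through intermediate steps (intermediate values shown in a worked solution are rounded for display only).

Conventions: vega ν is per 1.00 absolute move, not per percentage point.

σ√T = 0.5266·√0.8381 = 0.482091
d₁ = (ln(S/K) + (r+σ²/2)T) / (σ√T) = (ln(53.88/57.47) + (0.0253+0.5266²/2)·0.8381) / 0.482091 = (-0.064504 + 0.137410) / 0.482091 = 0.151229
d₂ = d₁ − σ√T = 0.151229 − 0.482091 = -0.330862
e^{−rT} = 0.979019
N(d₁) = 0.560102,  N(d₂) = 0.370374
Call price V = S·N(d₁) − K·e^{−rT}·N(d₂) = 30.178314 − 20.838831 = 9.339483
φ(d₁) = (1/√(2π))·e^{−d₁²/2} = 0.394406
ν = S·φ(d₁)·√T = 19.454469

price = 9.339483
ν = 19.454469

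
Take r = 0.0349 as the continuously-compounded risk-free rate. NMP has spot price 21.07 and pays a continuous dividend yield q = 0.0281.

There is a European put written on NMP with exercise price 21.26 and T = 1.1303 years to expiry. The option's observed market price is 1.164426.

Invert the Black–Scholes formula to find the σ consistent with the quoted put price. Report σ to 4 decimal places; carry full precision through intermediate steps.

At σ = 0.1330 the Black–Scholes value reproduces the quote:
σ√T = 0.133·√1.1303 = 0.141400
d₁ = (ln(S/K) + (r−q+σ²/2)T) / (σ√T) = (ln(21.07/21.26) + (0.0349−0.0281+0.133²/2)·1.1303) / 0.141400 = (-0.008977 + 0.017683) / 0.141400 = 0.061569
d₂ = d₁ − σ√T = 0.061569 − 0.141400 = -0.079831
e^{−rT} = 0.961320
e^{−qT} = 0.968738
N(−d₁) = 0.475453,  N(−d₂) = 0.531814
V = K·e^{−rT}·N(−d₂) − S·e^{−qT}·N(−d₁) = 10.869042 − 9.704616 = 1.164426 (the quoted price), and the Black–Scholes price is strictly increasing in σ, so σ is unique

sigma = 0.1330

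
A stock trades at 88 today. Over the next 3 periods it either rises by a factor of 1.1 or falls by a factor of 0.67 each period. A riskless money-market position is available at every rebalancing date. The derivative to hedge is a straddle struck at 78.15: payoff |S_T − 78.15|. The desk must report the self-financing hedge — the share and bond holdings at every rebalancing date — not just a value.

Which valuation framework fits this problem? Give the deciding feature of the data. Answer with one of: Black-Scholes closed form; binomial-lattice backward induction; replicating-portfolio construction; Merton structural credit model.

framework: replicating-portfolio construction

Key observation: the deliverable is the dynamic trading strategy on the 3-step tree (spot 88, moves 1.1 and 0.67), so the valuation must go through the node-by-node replicating-portfolio solve.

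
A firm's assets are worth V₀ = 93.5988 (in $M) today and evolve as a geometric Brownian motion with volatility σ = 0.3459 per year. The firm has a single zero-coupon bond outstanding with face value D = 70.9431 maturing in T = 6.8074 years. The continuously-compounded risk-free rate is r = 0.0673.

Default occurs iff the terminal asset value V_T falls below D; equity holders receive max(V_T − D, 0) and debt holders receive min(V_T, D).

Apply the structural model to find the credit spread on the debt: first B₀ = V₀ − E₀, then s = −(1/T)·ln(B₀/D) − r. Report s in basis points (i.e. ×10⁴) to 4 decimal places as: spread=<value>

Work the structural quantities from V₀ = 93.5988 against face 70.9431:
d₁ = [ln(V₀/D) + (r + σ²/2)T] / (σ√T)
   = [ln(93.5988/70.9431) + (0.0673 + 0.5·0.3459²)·6.8074] / (0.3459·√6.8074)
   = [0.277139 + 0.865380] / 0.902488 = 1.265967
d₂ = d₁ − σ√T = 1.265967 − 0.902488 = 0.363479
N(d₁) = 0.897238,  N(d₂) = 0.641877,  e^(−rT) = 0.632460
E₀ = V₀·N(d₁) − D·e^(−rT)·N(d₂)
   = 93.5988·0.897238 − 70.9431·0.632460·0.641877 = 55.180197
B₀ = V₀ − E₀ = 93.5988 − 55.180197 = 38.418603
spread = −(1/T)·ln(B₀/D) − r = −(1/6.8074)·ln(38.418603/70.9431) − 0.0673 = 0.02279847
in basis points: 0.02279847 × 10⁴ = 227.9847 bp

spread=227.9847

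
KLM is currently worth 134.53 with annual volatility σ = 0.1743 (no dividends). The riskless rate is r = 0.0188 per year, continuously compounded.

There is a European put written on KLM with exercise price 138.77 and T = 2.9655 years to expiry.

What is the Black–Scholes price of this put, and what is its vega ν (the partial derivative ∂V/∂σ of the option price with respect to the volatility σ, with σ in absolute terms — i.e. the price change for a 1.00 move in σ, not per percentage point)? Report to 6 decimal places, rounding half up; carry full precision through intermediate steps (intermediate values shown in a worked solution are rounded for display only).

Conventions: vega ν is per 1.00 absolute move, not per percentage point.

σ√T = 0.1743·√2.9655 = 0.300156
d₁ = (ln(S/K) + (r+σ²/2)T) / (σ√T) = (ln(134.53/138.77) + (0.0188+0.1743²/2)·2.9655) / 0.300156 = (-0.031031 + 0.100798) / 0.300156 = 0.232438
d₂ = d₁ − σ√T = 0.232438 − 0.300156 = -0.067718
e^{−rT} = 0.945774
N(−d₁) = 0.408099,  N(−d₂) = 0.526995
Put price V = K·e^{−rT}·N(−d₂) − S·N(−d₁) = 69.165499 − 54.901573 = 14.263926
φ(d₁) = (1/√(2π))·e^{−d₁²/2} = 0.388310
ν = S·φ(d₁)·√T = 89.959351

price = 14.263926
ν = 89.959351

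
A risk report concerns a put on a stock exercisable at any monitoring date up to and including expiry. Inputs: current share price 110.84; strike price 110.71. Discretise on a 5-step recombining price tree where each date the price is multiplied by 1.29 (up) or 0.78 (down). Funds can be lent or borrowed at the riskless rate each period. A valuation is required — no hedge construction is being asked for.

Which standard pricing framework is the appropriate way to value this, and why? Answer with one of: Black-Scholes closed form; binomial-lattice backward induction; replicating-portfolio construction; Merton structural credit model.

framework: binomial-lattice backward induction

Key observation: the defining feature is the embedded early-exercise option across 5 discrete dates on the spot-110.84 tree; pricing the strike-110.71 put means working backward with an exercise test at every node.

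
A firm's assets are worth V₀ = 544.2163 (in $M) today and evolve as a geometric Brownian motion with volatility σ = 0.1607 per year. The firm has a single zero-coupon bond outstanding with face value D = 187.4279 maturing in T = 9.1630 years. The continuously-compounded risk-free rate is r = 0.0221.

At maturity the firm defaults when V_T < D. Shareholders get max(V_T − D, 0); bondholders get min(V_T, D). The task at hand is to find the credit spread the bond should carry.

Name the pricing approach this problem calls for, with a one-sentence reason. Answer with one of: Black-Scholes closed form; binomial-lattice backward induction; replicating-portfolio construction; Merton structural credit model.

framework: Merton structural credit model

Key observation: assets follow a GBM and default happens iff V_T < 187.4279; valuing claims on that split (equity as a call, risky debt as the residual) is the structural model's definition.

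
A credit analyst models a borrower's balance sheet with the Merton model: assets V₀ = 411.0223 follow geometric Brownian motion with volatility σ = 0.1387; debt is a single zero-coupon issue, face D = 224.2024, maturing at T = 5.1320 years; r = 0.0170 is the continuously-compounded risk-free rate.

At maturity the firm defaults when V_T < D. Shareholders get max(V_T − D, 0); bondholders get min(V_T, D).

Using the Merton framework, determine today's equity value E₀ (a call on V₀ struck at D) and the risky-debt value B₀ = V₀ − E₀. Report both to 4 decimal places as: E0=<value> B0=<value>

Apply the equity-as-call identities (strike 224.2024, horizon 5.1320 years):
d₁ = [ln(V₀/D) + (r + σ²/2)T] / (σ√T)
   = [ln(411.0223/224.2024) + (0.0170 + 0.5·0.1387²)·5.1320] / (0.1387·√5.1320)
   = [0.606098 + 0.136608] / 0.314210 = 2.363727
d₂ = d₁ − σ√T = 2.363727 − 0.314210 = 2.049517
N(d₁) = 0.990954,  N(d₂) = 0.979794,  e^(−rT) = 0.916453
E₀ = V₀·N(d₁) − D·e^(−rT)·N(d₂)
   = 411.0223·0.990954 − 224.2024·0.916453·0.979794 = 205.984804
B₀ = V₀ − E₀ = 411.0223 − 205.984804 = 205.037496

E0=205.9848 B0=205.0375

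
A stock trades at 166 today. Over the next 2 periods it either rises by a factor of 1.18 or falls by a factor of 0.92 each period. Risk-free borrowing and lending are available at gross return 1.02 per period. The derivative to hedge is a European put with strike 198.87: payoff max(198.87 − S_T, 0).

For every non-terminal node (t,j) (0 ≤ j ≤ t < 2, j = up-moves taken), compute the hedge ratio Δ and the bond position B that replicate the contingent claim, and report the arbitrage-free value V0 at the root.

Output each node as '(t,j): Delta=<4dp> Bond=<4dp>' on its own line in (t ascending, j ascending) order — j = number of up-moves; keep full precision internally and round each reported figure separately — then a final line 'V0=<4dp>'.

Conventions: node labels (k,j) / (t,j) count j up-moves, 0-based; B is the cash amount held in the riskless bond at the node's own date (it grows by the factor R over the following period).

The replicating-portfolio and risk-neutral prices coincide; use p* = (1.02−0.92)/(1.18−0.92) = 0.3846 for the latter.
Terminal payoffs: V(2,0)=58.3676, V(2,1)=18.6604, V(2,2)=0.0000
(1,0): S=152.7200. Δ = (V_up−V_dn)/(S_up−S_dn) = (18.6604−58.3676)/(180.2096−140.5024) = -1.0000. V = [p*·18.6604 + (1−p*)·58.3676]/1.02 = 42.2506. B = V − Δ·S = 194.9706.
(1,1): S=195.8800. Δ = (V_up−V_dn)/(S_up−S_dn) = (0.0000−18.6604)/(231.1384−180.2096) = -0.3664. V = [p*·0.0000 + (1−p*)·18.6604]/1.02 = 11.2582. B = V − Δ·S = 83.0289.
(0,0): S=166.0000. Δ = (V_up−V_dn)/(S_up−S_dn) = (11.2582−42.2506)/(195.8800−152.7200) = -0.7181. V = [p*·11.2582 + (1−p*)·42.2506]/1.02 = 29.7357. B = V − Δ·S = 148.9374.
As a check, the time-0 holding Δ(0,0)·S0 + B(0,0) comes to 29.7357 — exactly V0.

(0,0): Delta=-0.7181 Bond=148.9374
(1,0): Delta=-1.0000 Bond=194.9706
(1,1): Delta=-0.3664 Bond=83.0289
V0=29.7357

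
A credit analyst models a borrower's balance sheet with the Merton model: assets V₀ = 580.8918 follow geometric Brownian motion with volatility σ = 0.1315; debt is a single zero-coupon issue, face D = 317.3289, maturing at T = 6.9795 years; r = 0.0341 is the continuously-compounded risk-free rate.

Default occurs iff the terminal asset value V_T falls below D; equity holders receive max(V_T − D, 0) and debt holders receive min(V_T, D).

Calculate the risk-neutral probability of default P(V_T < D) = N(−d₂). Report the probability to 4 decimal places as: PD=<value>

With assets at 580.8918 and a single debt payment of 317.3289 at 6.9795 years:
d₁ = [ln(V₀/D) + (r + σ²/2)T] / (σ√T)
   = [ln(580.8918/317.3289) + (0.0341 + 0.5·0.1315²)·6.9795] / (0.1315·√6.9795)
   = [0.604626 + 0.298347] / 0.347406 = 2.599181
d₂ = d₁ − σ√T = 2.599181 − 0.347406 = 2.251775
risk-neutral PD = N(−d₂) = N(-2.251775) = 0.012168

PD=0.0122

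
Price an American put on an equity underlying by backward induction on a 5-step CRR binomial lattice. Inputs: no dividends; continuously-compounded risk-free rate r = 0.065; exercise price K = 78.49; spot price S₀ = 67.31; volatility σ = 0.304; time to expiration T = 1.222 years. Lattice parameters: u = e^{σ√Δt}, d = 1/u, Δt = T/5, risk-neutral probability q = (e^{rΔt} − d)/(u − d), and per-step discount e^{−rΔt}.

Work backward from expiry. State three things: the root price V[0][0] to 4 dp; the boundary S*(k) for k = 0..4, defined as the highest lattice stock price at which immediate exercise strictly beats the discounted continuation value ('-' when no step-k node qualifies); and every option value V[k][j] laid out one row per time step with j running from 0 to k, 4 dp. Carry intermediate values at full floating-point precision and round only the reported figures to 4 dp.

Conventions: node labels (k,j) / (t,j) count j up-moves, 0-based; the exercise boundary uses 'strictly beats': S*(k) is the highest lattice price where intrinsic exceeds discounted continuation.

params: Δt=0.24440 u=1.16217 d=0.86046 q=0.51557 e^(-rΔt)=0.98424
t_5 payoffs: 46.7408 35.6083 20.5724 0.2644 0.0000 0.0000
t_4: node(4,0) S=36.8980 payoff=41.5920 vs cont=40.3550 → 41.5920 [stop]  node(4,1) S=49.8358 payoff=28.6542 vs cont=27.4172 → 28.6542 [stop]  node(4,2) S=67.3100 payoff=11.1800 vs cont=9.9430 → 11.1800 [stop]  node(4,3) S=90.9113 payoff=0.0000 vs cont=0.1261 → 0.1261 [wait]  node(4,4) S=122.7882 payoff=0.0000 vs cont=0.0000 → 0.0000 [wait]  ⇒ S*(4)=67.3100
t_3: node(3,0) S=42.8817 payoff=35.6083 vs cont=34.3713 → 35.6083 [stop]  node(3,1) S=57.9176 payoff=20.5724 vs cont=19.3354 → 20.5724 [stop]  node(3,2) S=78.2256 payoff=0.2644 vs cont=5.3945 → 5.3945 [wait]  node(3,3) S=105.6543 payoff=0.0000 vs cont=0.0601 → 0.0601 [wait]  ⇒ S*(3)=57.9176
t_2: node(2,0) S=49.8358 payoff=28.6542 vs cont=27.4172 → 28.6542 [stop]  node(2,1) S=67.3100 payoff=11.1800 vs cont=12.5462 → 12.5462 [wait]  node(2,2) S=90.9113 payoff=0.0000 vs cont=2.6026 → 2.6026 [wait]  ⇒ S*(2)=49.8358
t_1: node(1,0) S=57.9176 payoff=20.5724 vs cont=20.0287 → 20.5724 [stop]  node(1,1) S=78.2256 payoff=0.2644 vs cont=7.3026 → 7.3026 [wait]  ⇒ S*(1)=57.9176
t_0: node(0,0) S=67.3100 payoff=11.1800 vs cont=13.5145 → 13.5145 [wait]  ⇒ S*(0)=-

price = 13.5145
boundary = - 57.9176 49.8358 57.9176 67.3100
tree:
13.5145
20.5724 7.3026
28.6542 12.5462 2.6026
35.6083 20.5724 5.3945 0.0601
41.5920 28.6542 11.1800 0.1261 0.0000
46.7408 35.6083 20.5724 0.2644 0.0000 0.0000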